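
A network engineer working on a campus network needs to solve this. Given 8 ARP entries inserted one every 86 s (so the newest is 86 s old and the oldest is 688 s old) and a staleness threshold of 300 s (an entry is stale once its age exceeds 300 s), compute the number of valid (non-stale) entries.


Ages are k * 688/8 s for k = 1..8 (spacing = 86.0000 s).
Entry k is valid iff k * 688/8 <= 300 iff k <= 8 * 300 / 688 = 3.4884
n_valid = floor(3.4884) = 3
(n_stale = 8 - 3 = 5)

3


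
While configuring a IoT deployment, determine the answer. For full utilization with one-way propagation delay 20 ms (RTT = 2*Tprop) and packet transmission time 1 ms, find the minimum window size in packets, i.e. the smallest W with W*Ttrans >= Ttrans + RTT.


Given: Ttrans = 1 ms, RTT = 40 ms (= 2 * Tprop, Tprop = 20 ms)
Time until first ACK returns = Ttrans + RTT = 1 + 40 = 41 ms
Need W * Ttrans >= Ttrans + RTT  ->  W >= (Ttrans + RTT) / Ttrans
(Ttrans + RTT) / Ttrans = 41 / 1 = 41
W_min = ceil(41) = 41

41


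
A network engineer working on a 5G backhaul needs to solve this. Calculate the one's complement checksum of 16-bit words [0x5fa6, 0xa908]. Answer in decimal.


Given words: [0x5fa6, 0xa908]
Step 1: Sum all words
Raw sum = 24486 + 43272 = 67758
Step 2: Fold carry: (2222 + 1) = 2223
One's complement = ~2223 & 0xFFFF = 63312

63312


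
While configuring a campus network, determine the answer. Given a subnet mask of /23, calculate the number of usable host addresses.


Given: subnet mask /23
Host bits = 32 - 23 = 9
Total addresses = 2^9 = 512
Usable hosts = 512 - 2 (network + broadcast) = 510

510


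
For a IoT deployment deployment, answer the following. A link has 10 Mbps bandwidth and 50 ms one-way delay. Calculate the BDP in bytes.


Given: bandwidth = 10 Mbps, delay = 50 ms
BDP in bits = 10 * 10^6 * 50 / 1000
BDP in bits = 500000
BDP in bytes = 500000 / 8 = 62500

62500


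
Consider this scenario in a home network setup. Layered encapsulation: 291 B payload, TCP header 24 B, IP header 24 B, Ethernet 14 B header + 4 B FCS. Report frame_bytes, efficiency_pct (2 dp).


TCP segment = 291 + 24 = 315 B
IP packet = 315 + 24 = 339 B
Ethernet frame = 339 + 14 + 4 = 357 B
Efficiency = app / frame = 291 / 357 = 0.815126 = 81.5126% -> 81.51% (2 dp)

357, 81.51


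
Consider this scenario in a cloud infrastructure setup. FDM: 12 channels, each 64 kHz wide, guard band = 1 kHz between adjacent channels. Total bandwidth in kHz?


Given: 12 channels, 64 kHz each, guard = 1 kHz
Channel bandwidth = 12 * 64 = 768 kHz
Guard bands = 11 gaps * 1 kHz = 11 kHz
Total = 768 + 11 = 779 kHz

779


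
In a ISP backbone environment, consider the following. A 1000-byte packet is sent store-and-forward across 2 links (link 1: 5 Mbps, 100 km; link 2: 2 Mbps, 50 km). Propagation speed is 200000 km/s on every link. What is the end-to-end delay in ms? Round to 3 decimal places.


Packet = 1000 bytes = 8000 bits. Store-and-forward: sum (t_trans + t_prop) per link.
Link 1: t_trans = 8000/(5*10^6) s = 1.6000 ms; t_prop = 100/200000 s = 0.5000 ms; subtotal = 2.1000 ms
Link 2: t_trans = 8000/(2*10^6) s = 4.0000 ms; t_prop = 50/200000 s = 0.2500 ms; subtotal = 4.2500 ms
End-to-end = 2.1000 + 4.2500 = 6.3500 ms -> 6.350 ms (3 dp)

6.350


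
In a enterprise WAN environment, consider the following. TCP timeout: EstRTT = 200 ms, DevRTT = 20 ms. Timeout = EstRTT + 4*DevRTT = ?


Given: EstRTT = 200 ms, DevRTT = 20 ms
Timeout = EstRTT + 4 * DevRTT
4 * DevRTT = 4 * 20 = 80
Timeout = 200 + 80 = 280 ms

280


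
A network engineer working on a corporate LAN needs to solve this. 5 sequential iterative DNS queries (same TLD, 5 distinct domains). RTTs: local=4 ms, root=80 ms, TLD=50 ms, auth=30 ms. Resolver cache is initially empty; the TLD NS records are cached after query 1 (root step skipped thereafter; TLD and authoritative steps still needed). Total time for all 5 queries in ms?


Lookup 1 (cold cache): local + root + TLD + auth = 4 + 80 + 50 + 30 = 164 ms
Lookups 2..5 (TLD NS cached -> skip root; new domain -> still ask TLD and auth): local + TLD + auth = 4 + 50 + 30 = 84 ms each
Remaining 4 lookups: 4 * 84 = 336 ms
Total = 164 + 336 = 500 ms

500


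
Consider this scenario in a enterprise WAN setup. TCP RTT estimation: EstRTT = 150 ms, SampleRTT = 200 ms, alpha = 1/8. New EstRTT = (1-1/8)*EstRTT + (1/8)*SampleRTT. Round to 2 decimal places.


Given: EstRTT = 150 ms, SampleRTT = 200 ms, alpha = 1/8
New EstRTT = (1 - alpha) * EstRTT + alpha * SampleRTT
(7/8) * 150 = 131.25
(1/8) * 200 = 25
New EstRTT = 131.25 + 25 = 156.25 ms -> 156.25 ms (2 dp)

156.25


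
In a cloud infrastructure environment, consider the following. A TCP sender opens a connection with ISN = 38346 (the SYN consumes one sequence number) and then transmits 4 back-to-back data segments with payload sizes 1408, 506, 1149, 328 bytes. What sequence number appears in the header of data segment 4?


The SYN occupies sequence number ISN = 38346, so the first data byte is ISN + 1 = 38347.
SEQ of data segment i = (ISN + 1) + sum of payload sizes of segments 1..i-1.
Segment 1: SEQ = 38347, payload = 1408 bytes
Segment 2: SEQ = 39755, payload = 506 bytes
Segment 3: SEQ = 40261, payload = 1149 bytes
Segment 4: SEQ = 41410, payload = 328 bytes
SEQ of segment 4 = 38347 + 1408 + 506 + 1149 = 41410

41410


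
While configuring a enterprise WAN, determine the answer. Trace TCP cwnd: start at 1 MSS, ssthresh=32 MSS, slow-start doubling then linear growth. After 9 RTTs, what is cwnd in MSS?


RTT 0: cwnd = 1 MSS (initial)
RTT 1: cwnd = 2 MSS (slow start, doubled)
RTT 2: cwnd = 4 MSS (slow start, doubled)
RTT 3: cwnd = 8 MSS (slow start, doubled)
RTT 4: cwnd = 16 MSS (slow start, doubled)
RTT 5: cwnd = 32 MSS (slow start, doubled)
RTT 6: cwnd = 33 MSS (congestion avoidance, +1)
RTT 7: cwnd = 34 MSS (congestion avoidance, +1)
RTT 8: cwnd = 35 MSS (congestion avoidance, +1)
RTT 9: cwnd = 36 MSS (congestion avoidance, +1)

36


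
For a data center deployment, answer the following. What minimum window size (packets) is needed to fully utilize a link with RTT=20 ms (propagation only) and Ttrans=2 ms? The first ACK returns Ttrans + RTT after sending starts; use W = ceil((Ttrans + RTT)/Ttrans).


Given: Ttrans = 2 ms, RTT = 20 ms (= 2 * Tprop, Tprop = 10 ms)
Time until first ACK returns = Ttrans + RTT = 2 + 20 = 22 ms
Need W * Ttrans >= Ttrans + RTT  ->  W >= (Ttrans + RTT) / Ttrans
(Ttrans + RTT) / Ttrans = 22 / 2 = 11
W_min = ceil(11) = 11

11


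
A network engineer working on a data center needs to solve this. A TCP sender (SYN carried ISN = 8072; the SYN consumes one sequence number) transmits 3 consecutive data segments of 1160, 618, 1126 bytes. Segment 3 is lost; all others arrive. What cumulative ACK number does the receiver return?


SYN uses sequence number 8072; first data byte = ISN + 1 = 8073.
Segment 1: SEQ = 8073, len = 1160 B, covers [8073, 9232]
Segment 2: SEQ = 9233, len = 618 B, covers [9233, 9850]
Segment 3: SEQ = 9851, len = 1126 B, covers [9851, 10976] [LOST]
In-order data received: bytes [8073, 9850] (segments 1..2).
Segment 3 missing -> gap begins at byte 9851.
Cumulative ACK = next expected in-order byte = 8073 + 1160 + 618 = 9851

9851


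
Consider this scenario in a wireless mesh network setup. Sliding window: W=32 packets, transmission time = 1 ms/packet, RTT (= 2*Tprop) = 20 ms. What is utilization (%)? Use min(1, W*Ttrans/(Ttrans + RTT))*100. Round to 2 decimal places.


Given: W = 32, Ttrans = 1 ms, RTT = 20 ms (= 2 * Tprop, Tprop = 10 ms)
Cycle time = Ttrans + RTT = 1 + 20 = 21 ms (first packet sent until its ACK returns)
W * Ttrans = 32 * 1 = 32 ms of sending per cycle
W * Ttrans / (Ttrans + RTT) = 32 / 21 = 1.523810
U = min(1, 1.523810) = 1.000000
U% = 100.00%

100.00


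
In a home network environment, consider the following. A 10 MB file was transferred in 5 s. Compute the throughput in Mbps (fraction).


Given: file = 10 MB, time = 5 s
File in Mb = 10 * 8 = 80 Mb
Throughput = 80 / 5 Mbps
Throughput = 16 Mbps

16


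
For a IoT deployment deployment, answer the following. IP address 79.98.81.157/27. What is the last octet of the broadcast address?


Given: IP = 79.98.81.157, prefix = /27
Host bits = 32 - 27 = 5
Network last octet = 157 AND mask = 128
Host part size = 2^5 - 1 = 31
Broadcast last octet = 128 OR 31 = 159

159


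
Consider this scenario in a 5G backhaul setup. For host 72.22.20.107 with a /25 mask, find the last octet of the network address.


Given: IP = 72.22.20.107, prefix = /25
Subnet mask = 255.255.255.128
Last octet of IP: 107
Last octet of mask: 128
Network last octet = 107 AND 128 = 0

0


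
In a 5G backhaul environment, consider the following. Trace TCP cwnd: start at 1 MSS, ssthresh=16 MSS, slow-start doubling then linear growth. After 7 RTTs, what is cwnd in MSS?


RTT 0: cwnd = 1 MSS (initial)
RTT 1: cwnd = 2 MSS (slow start, doubled)
RTT 2: cwnd = 4 MSS (slow start, doubled)
RTT 3: cwnd = 8 MSS (slow start, doubled)
RTT 4: cwnd = 16 MSS (slow start, doubled)
RTT 5: cwnd = 17 MSS (congestion avoidance, +1)
RTT 6: cwnd = 18 MSS (congestion avoidance, +1)
RTT 7: cwnd = 19 MSS (congestion avoidance, +1)

19


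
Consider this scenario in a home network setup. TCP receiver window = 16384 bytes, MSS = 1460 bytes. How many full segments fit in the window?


Given: RWND = 16384 bytes, MSS = 1460 bytes
Full segments = floor(RWND / MSS)
Full segments = floor(16384 / 1460)
Full segments = floor(11.2219) = 11

11


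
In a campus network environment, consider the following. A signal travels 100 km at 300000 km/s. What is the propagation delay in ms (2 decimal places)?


Given: distance = 100 km, speed = 300000 km/s
Delay = distance / speed = 100 / 300000 seconds
Delay in ms = 100 * 1000 / 300000
Delay = 0.3333 ms
Rounded to 2 dp = 0.33 ms

0.33


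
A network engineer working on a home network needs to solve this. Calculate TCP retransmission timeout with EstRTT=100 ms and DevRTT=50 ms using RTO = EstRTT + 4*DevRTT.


Given: EstRTT = 100 ms, DevRTT = 50 ms
Timeout = EstRTT + 4 * DevRTT
4 * DevRTT = 4 * 50 = 200
Timeout = 100 + 200 = 300 ms

300


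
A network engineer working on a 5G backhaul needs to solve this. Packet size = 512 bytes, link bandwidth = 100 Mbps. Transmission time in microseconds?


Given: packet = 512 bytes, bandwidth = 100 Mbps
Packet in bits = 512 * 8 = 4096 bits
Bandwidth = 100 * 10^6 = 100000000 bps
Time = 4096 / 100000000 seconds
Time in us = 4096 * 10^6 / 100000000 = 40.96

40.96


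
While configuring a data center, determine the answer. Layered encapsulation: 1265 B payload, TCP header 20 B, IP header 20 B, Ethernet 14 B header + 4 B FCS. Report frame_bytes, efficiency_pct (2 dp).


TCP segment = 1265 + 20 = 1285 B
IP packet = 1285 + 20 = 1305 B
Ethernet frame = 1305 + 14 + 4 = 1323 B
Efficiency = app / frame = 1265 / 1323 = 0.956160 = 95.6160% -> 95.62% (2 dp)

1323, 95.62


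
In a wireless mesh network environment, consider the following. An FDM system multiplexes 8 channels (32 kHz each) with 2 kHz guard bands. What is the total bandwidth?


Given: 8 channels, 32 kHz each, guard = 2 kHz
Channel bandwidth = 8 * 32 = 256 kHz
Guard bands = 7 gaps * 2 kHz = 14 kHz
Total = 256 + 14 = 270 kHz

270


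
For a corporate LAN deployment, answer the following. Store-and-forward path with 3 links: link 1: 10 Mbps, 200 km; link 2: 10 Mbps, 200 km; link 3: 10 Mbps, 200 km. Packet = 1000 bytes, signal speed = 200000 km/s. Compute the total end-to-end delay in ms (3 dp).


Packet = 1000 bytes = 8000 bits. Store-and-forward: sum (t_trans + t_prop) per link.
Link 1: t_trans = 8000/(10*10^6) s = 0.8000 ms; t_prop = 200/200000 s = 1.0000 ms; subtotal = 1.8000 ms
Link 2: t_trans = 8000/(10*10^6) s = 0.8000 ms; t_prop = 200/200000 s = 1.0000 ms; subtotal = 1.8000 ms
Link 3: t_trans = 8000/(10*10^6) s = 0.8000 ms; t_prop = 200/200000 s = 1.0000 ms; subtotal = 1.8000 ms
End-to-end = 1.8000 + 1.8000 + 1.8000 = 5.4000 ms -> 5.400 ms (3 dp)

5.400


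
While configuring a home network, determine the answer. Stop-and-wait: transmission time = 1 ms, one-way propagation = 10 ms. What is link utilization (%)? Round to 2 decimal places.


Given: Ttrans = 1 ms, Tprop = 10 ms
RTT = 2 * Tprop = 2 * 10 = 20 ms
U = Ttrans / (Ttrans + RTT)
U = 1 / (1 + 20)
U = 1 / 21 = 0.047619
U% = 4.76%

4.76


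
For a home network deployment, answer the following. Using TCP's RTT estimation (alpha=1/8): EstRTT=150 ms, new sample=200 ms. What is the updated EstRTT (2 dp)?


Given: EstRTT = 150 ms, SampleRTT = 200 ms, alpha = 1/8
New EstRTT = (1 - alpha) * EstRTT + alpha * SampleRTT
(7/8) * 150 = 131.25
(1/8) * 200 = 25
New EstRTT = 131.25 + 25 = 156.25 ms -> 156.25 ms (2 dp)

156.25


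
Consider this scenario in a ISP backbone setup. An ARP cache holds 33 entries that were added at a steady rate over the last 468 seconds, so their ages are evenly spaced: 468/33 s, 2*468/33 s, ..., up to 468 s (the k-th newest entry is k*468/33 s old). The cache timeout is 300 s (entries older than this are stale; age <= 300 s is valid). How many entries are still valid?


Ages are k * 468/33 s for k = 1..33 (spacing = 14.1818 s).
Entry k is valid iff k * 468/33 <= 300 iff k <= 33 * 300 / 468 = 21.1538
n_valid = floor(21.1538) = 21
(n_stale = 33 - 21 = 12)

21


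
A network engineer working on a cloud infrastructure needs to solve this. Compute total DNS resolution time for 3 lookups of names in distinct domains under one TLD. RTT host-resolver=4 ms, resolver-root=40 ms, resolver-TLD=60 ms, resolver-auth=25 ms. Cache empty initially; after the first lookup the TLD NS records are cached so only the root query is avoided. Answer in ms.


Lookup 1 (cold cache): local + root + TLD + auth = 4 + 40 + 60 + 25 = 129 ms
Lookups 2..3 (TLD NS cached -> skip root; new domain -> still ask TLD and auth): local + TLD + auth = 4 + 60 + 25 = 89 ms each
Remaining 2 lookups: 2 * 89 = 178 ms
Total = 129 + 178 = 307 ms

307


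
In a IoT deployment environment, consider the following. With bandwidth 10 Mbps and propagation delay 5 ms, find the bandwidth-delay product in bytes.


Given: bandwidth = 10 Mbps, delay = 5 ms
BDP in bits = 10 * 10^6 * 5 / 1000
BDP in bits = 50000
BDP in bytes = 50000 / 8 = 6250

6250


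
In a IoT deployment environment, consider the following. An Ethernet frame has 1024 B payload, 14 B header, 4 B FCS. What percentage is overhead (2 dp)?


Given: payload = 1024 B, header = 14 B, trailer = 4 B
Overhead bytes = header + trailer = 14 + 4 = 18
Total frame = payload + overhead = 1024 + 18 = 1042
Overhead % = 18 / 1042 * 100 = 1.7274% -> 1.73% (2 dp)

1.73


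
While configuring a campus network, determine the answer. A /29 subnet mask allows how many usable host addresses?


Given: subnet mask /29
Host bits = 32 - 29 = 3
Total addresses = 2^3 = 8
Usable hosts = 8 - 2 (network + broadcast) = 6

6


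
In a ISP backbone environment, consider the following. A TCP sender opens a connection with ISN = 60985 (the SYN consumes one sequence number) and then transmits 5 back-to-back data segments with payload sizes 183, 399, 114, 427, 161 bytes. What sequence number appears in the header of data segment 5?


The SYN occupies sequence number ISN = 60985, so the first data byte is ISN + 1 = 60986.
SEQ of data segment i = (ISN + 1) + sum of payload sizes of segments 1..i-1.
Segment 1: SEQ = 60986, payload = 183 bytes
Segment 2: SEQ = 61169, payload = 399 bytes
Segment 3: SEQ = 61568, payload = 114 bytes
Segment 4: SEQ = 61682, payload = 427 bytes
Segment 5: SEQ = 62109, payload = 161 bytes
SEQ of segment 5 = 60986 + 183 + 399 + 114 + 427 = 62109

62109


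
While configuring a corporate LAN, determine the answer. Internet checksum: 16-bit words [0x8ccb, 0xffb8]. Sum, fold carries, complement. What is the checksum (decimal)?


Given words: [0x8ccb, 0xffb8]
Step 1: Sum all words
Raw sum = 36043 + 65464 = 101507
Step 2: Fold carry: (35971 + 1) = 35972
One's complement = ~35972 & 0xFFFF = 29563

29563


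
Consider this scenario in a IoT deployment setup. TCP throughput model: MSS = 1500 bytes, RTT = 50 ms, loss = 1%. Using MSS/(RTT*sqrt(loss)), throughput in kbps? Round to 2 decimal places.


Given: MSS = 1500 bytes, RTT = 50 ms, loss = 1%
RTT in seconds = 50 / 1000 = 0.05
Loss rate = 1% = 0.01
sqrt(loss) = sqrt(0.01) = 0.1
Throughput (bytes/s) = 1500 / (0.05 * 0.1) = 300000.0000
Throughput (kbps) = 300000.0000 * 8 / 1000 = 2400.000000 -> 2400.00 kbps (2 dp)

2400.00


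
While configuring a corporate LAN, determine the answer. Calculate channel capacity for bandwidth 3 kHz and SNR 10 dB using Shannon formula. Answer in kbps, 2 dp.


Given: B = 3 kHz, SNR = 10 dB
SNR linear = 10^(10/10) = 10
1 + SNR = 11
log2(11) = 3.4594316186
C = 3 * 1000 * 3.4594316186 = 10378.2949 bps
C = 10.378295 kbps -> 10.38 kbps (2 dp)

10.38


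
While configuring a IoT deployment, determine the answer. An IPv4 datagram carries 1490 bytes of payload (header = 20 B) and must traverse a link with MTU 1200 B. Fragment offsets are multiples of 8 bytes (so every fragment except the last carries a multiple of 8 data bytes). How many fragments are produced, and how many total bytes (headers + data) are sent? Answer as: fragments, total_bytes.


Max data per non-final fragment = floor((MTU - header)/8)*8 = floor((1200 - 20)/8)*8 = floor(1180/8)*8 = 1176 B
Final fragment needs no 8-byte alignment: it can carry up to MTU - header = 1180 B
Non-final fragments needed = ceil((payload - 1180) / 1176) = ceil(310/1176) = ceil(0.2636) = 1
Number of fragments = 1 + 1 = 2
Fragment sizes (data): 1 * 1176 B + 314 B (last, 314 <= 1180 OK)
Total bytes sent = payload + n_frags * header = 1490 + 2*20 = 1490 + 40 = 1530 B

2, 1530


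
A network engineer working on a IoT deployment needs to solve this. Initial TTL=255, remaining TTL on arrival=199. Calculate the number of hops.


Given: initial TTL = 255, received TTL = 199
Hops = initial TTL - received TTL
Hops = 255 - 199 = 56

56


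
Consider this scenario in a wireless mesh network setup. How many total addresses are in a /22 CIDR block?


Given: CIDR prefix /22
Host bits = 32 - 22 = 10
Total addresses = 2^10 = 1024

1024


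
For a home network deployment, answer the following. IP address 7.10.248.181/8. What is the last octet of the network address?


Given: IP = 7.10.248.181, prefix = /8
Subnet mask = 255.0.0.0
Last octet of IP: 181
Last octet of mask: 0
Network last octet = 181 AND 0 = 0

0


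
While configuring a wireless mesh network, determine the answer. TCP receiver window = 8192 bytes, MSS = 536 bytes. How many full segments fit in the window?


Given: RWND = 8192 bytes, MSS = 536 bytes
Full segments = floor(RWND / MSS)
Full segments = floor(8192 / 536)
Full segments = floor(15.2836) = 15

15


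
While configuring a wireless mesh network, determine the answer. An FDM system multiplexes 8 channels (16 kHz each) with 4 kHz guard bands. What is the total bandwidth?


Given: 8 channels, 16 kHz each, guard = 4 kHz
Channel bandwidth = 8 * 16 = 128 kHz
Guard bands = 7 gaps * 4 kHz = 28 kHz
Total = 128 + 28 = 156 kHz

156


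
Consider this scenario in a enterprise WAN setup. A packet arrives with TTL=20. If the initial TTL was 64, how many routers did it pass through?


Given: initial TTL = 64, received TTL = 20
Hops = initial TTL - received TTL
Hops = 64 - 20 = 44

44


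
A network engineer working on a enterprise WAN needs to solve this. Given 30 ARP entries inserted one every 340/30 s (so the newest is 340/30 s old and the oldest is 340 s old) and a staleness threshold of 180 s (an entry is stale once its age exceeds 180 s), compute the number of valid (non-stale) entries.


Ages are k * 340/30 s for k = 1..30 (spacing = 11.3333 s).
Entry k is valid iff k * 340/30 <= 180 iff k <= 30 * 180 / 340 = 15.8824
n_valid = floor(15.8824) = 15
(n_stale = 30 - 15 = 15)

15


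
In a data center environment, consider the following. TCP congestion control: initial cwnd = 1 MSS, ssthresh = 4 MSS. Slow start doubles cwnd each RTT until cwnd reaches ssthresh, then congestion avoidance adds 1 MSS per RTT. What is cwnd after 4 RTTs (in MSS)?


RTT 0: cwnd = 1 MSS (initial)
RTT 1: cwnd = 2 MSS (slow start, doubled)
RTT 2: cwnd = 4 MSS (slow start, doubled)
RTT 3: cwnd = 5 MSS (congestion avoidance, +1)
RTT 4: cwnd = 6 MSS (congestion avoidance, +1)

6


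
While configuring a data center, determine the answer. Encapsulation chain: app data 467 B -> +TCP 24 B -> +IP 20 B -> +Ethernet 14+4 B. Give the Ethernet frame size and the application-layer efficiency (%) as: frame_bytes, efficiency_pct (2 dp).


TCP segment = 467 + 24 = 491 B
IP packet = 491 + 20 = 511 B
Ethernet frame = 511 + 14 + 4 = 529 B
Efficiency = app / frame = 467 / 529 = 0.882798 = 88.2798% -> 88.28% (2 dp)

529, 88.28


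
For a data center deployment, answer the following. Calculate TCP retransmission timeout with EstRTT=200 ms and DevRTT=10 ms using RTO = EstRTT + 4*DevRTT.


Given: EstRTT = 200 ms, DevRTT = 10 ms
Timeout = EstRTT + 4 * DevRTT
4 * DevRTT = 4 * 10 = 40
Timeout = 200 + 40 = 240 ms

240


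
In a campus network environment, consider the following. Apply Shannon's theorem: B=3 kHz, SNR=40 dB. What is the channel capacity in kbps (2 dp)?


Given: B = 3 kHz, SNR = 40 dB
SNR linear = 10^(40/10) = 10000
1 + SNR = 10001
log2(10001) = 13.2878566418
C = 3 * 1000 * 13.2878566418 = 39863.5699 bps
C = 39.863570 kbps -> 39.86 kbps (2 dp)

39.86


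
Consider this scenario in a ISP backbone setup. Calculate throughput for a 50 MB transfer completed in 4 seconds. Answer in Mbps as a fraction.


Given: file = 50 MB, time = 4 s
File in Mb = 50 * 8 = 400 Mb
Throughput = 400 / 4 Mbps
Throughput = 100 Mbps

100


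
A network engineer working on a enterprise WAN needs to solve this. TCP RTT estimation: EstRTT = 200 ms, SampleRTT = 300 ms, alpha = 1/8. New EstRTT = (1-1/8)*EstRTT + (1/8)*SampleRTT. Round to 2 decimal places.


Given: EstRTT = 200 ms, SampleRTT = 300 ms, alpha = 1/8
New EstRTT = (1 - alpha) * EstRTT + alpha * SampleRTT
(7/8) * 200 = 175
(1/8) * 300 = 37.5
New EstRTT = 175 + 37.5 = 212.5 ms -> 212.50 ms (2 dp)

212.50


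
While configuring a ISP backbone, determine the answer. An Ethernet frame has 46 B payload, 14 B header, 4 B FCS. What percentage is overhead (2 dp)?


Given: payload = 46 B, header = 14 B, trailer = 4 B
Overhead bytes = header + trailer = 14 + 4 = 18
Total frame = payload + overhead = 46 + 18 = 64
Overhead % = 18 / 64 * 100 = 28.1250% -> 28.13% (2 dp)

28.13


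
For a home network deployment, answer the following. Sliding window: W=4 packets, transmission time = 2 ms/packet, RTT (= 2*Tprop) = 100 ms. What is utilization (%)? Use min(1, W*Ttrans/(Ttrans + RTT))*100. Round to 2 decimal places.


Given: W = 4, Ttrans = 2 ms, RTT = 100 ms (= 2 * Tprop, Tprop = 50 ms)
Cycle time = Ttrans + RTT = 2 + 100 = 102 ms (first packet sent until its ACK returns)
W * Ttrans = 4 * 2 = 8 ms of sending per cycle
W * Ttrans / (Ttrans + RTT) = 8 / 102 = 0.078431
U = min(1, 0.078431) = 0.078431
U% = 7.84%

7.84


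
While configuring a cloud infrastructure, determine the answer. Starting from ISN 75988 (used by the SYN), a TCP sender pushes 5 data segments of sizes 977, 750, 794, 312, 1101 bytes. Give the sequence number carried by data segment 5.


The SYN occupies sequence number ISN = 75988, so the first data byte is ISN + 1 = 75989.
SEQ of data segment i = (ISN + 1) + sum of payload sizes of segments 1..i-1.
Segment 1: SEQ = 75989, payload = 977 bytes
Segment 2: SEQ = 76966, payload = 750 bytes
Segment 3: SEQ = 77716, payload = 794 bytes
Segment 4: SEQ = 78510, payload = 312 bytes
Segment 5: SEQ = 78822, payload = 1101 bytes
SEQ of segment 5 = 75989 + 977 + 750 + 794 + 312 = 78822

78822


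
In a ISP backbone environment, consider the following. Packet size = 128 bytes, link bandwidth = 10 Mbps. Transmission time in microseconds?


Given: packet = 128 bytes, bandwidth = 10 Mbps
Packet in bits = 128 * 8 = 1024 bits
Bandwidth = 10 * 10^6 = 10000000 bps
Time = 1024 / 10000000 seconds
Time in us = 1024 * 10^6 / 10000000 = 102.4

102.4


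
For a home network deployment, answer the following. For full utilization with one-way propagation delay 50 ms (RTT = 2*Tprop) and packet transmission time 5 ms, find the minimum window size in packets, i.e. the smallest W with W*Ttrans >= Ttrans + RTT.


Given: Ttrans = 5 ms, RTT = 100 ms (= 2 * Tprop, Tprop = 50 ms)
Time until first ACK returns = Ttrans + RTT = 5 + 100 = 105 ms
Need W * Ttrans >= Ttrans + RTT  ->  W >= (Ttrans + RTT) / Ttrans
(Ttrans + RTT) / Ttrans = 105 / 5 = 21
W_min = ceil(21) = 21

21


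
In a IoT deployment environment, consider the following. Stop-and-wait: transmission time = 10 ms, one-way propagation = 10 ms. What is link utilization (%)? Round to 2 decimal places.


Given: Ttrans = 10 ms, Tprop = 10 ms
RTT = 2 * Tprop = 2 * 10 = 20 ms
U = Ttrans / (Ttrans + RTT)
U = 10 / (10 + 20)
U = 10 / 30 = 0.333333
U% = 33.33%

33.33


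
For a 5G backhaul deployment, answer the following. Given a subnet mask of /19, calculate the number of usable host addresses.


Given: subnet mask /19
Host bits = 32 - 19 = 13
Total addresses = 2^13 = 8192
Usable hosts = 8192 - 2 (network + broadcast) = 8190

8190


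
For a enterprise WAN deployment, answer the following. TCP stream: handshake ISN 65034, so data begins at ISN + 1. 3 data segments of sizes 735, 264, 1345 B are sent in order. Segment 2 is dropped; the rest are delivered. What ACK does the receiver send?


SYN uses sequence number 65034; first data byte = ISN + 1 = 65035.
Segment 1: SEQ = 65035, len = 735 B, covers [65035, 65769]
Segment 2: SEQ = 65770, len = 264 B, covers [65770, 66033] [LOST]
Segment 3: SEQ = 66034, len = 1345 B, covers [66034, 67378]
In-order data received: bytes [65035, 65769] (segments 1..1).
Segment 2 missing -> gap begins at byte 65770; later segments buffered out of order.
Cumulative ACK = next expected in-order byte = 65035 + 735 = 65770

65770


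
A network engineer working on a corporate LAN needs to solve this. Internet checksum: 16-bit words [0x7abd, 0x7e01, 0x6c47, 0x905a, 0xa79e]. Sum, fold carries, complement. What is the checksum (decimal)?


Given words: [0x7abd, 0x7e01, 0x6c47, 0x905a, 0xa79e]
Step 1: Sum all words
Raw sum = 31421 + 32257 + 27719 + 36954 + 42910 = 171261
Step 2: Fold carry: (40189 + 2) = 40191
One's complement = ~40191 & 0xFFFF = 25344

25344


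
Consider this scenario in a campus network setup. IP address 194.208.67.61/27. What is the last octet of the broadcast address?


Given: IP = 194.208.67.61, prefix = /27
Host bits = 32 - 27 = 5
Network last octet = 61 AND mask = 32
Host part size = 2^5 - 1 = 31
Broadcast last octet = 32 OR 31 = 63

63


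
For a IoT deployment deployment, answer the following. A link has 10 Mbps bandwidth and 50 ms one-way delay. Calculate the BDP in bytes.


Given: bandwidth = 10 Mbps, delay = 50 ms
BDP in bits = 10 * 10^6 * 50 / 1000
BDP in bits = 500000
BDP in bytes = 500000 / 8 = 62500

62500


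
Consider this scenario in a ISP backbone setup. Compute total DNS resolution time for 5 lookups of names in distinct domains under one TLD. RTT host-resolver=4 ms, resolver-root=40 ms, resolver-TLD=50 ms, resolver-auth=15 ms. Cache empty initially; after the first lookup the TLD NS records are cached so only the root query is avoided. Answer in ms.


Lookup 1 (cold cache): local + root + TLD + auth = 4 + 40 + 50 + 15 = 109 ms
Lookups 2..5 (TLD NS cached -> skip root; new domain -> still ask TLD and auth): local + TLD + auth = 4 + 50 + 15 = 69 ms each
Remaining 4 lookups: 4 * 69 = 276 ms
Total = 109 + 276 = 385 ms

385


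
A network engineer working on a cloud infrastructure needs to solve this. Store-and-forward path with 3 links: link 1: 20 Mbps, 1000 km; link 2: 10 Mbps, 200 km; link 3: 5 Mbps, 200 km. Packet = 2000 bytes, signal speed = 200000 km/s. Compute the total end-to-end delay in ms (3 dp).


Packet = 2000 bytes = 16000 bits. Store-and-forward: sum (t_trans + t_prop) per link.
Link 1: t_trans = 16000/(20*10^6) s = 0.8000 ms; t_prop = 1000/200000 s = 5.0000 ms; subtotal = 5.8000 ms
Link 2: t_trans = 16000/(10*10^6) s = 1.6000 ms; t_prop = 200/200000 s = 1.0000 ms; subtotal = 2.6000 ms
Link 3: t_trans = 16000/(5*10^6) s = 3.2000 ms; t_prop = 200/200000 s = 1.0000 ms; subtotal = 4.2000 ms
End-to-end = 5.8000 + 2.6000 + 4.2000 = 12.6000 ms -> 12.600 ms (3 dp)

12.600


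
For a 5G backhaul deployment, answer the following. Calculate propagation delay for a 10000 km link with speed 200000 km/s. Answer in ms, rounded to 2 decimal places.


Given: distance = 10000 km, speed = 200000 km/s
Delay = distance / speed = 10000 / 200000 seconds
Delay in ms = 10000 * 1000 / 200000
Delay = 50.0000 ms
Rounded to 2 dp = 50.00 ms

50.00


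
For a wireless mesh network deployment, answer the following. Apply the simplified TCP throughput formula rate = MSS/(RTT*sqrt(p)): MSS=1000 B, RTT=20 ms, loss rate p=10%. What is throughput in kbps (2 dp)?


Given: MSS = 1000 bytes, RTT = 20 ms, loss = 10%
RTT in seconds = 20 / 1000 = 0.02
Loss rate = 10% = 0.1
sqrt(loss) = sqrt(0.1) = 0.316227766017
Throughput (bytes/s) = 1000 / (0.02 * 0.316227766017) = 158113.8830
Throughput (kbps) = 158113.8830 * 8 / 1000 = 1264.911064 -> 1264.91 kbps (2 dp)

1264.91


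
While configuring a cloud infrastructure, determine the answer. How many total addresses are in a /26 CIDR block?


Given: CIDR prefix /26
Host bits = 32 - 26 = 6
Total addresses = 2^6 = 64

64


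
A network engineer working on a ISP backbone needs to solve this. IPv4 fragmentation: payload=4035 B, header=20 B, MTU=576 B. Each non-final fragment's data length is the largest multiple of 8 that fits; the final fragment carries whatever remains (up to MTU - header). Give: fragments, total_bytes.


Max data per non-final fragment = floor((MTU - header)/8)*8 = floor((576 - 20)/8)*8 = floor(556/8)*8 = 552 B
Final fragment needs no 8-byte alignment: it can carry up to MTU - header = 556 B
Non-final fragments needed = ceil((payload - 556) / 552) = ceil(3479/552) = ceil(6.3025) = 7
Number of fragments = 7 + 1 = 8
Fragment sizes (data): 7 * 552 B + 171 B (last, 171 <= 556 OK)
Total bytes sent = payload + n_frags * header = 4035 + 8*20 = 4035 + 160 = 4195 B

8, 4195


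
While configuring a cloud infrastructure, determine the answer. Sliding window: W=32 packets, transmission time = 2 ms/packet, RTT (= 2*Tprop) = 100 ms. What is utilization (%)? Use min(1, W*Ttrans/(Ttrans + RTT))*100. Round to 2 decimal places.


Given: W = 32, Ttrans = 2 ms, RTT = 100 ms (= 2 * Tprop, Tprop = 50 ms)
Cycle time = Ttrans + RTT = 2 + 100 = 102 ms (first packet sent until its ACK returns)
W * Ttrans = 32 * 2 = 64 ms of sending per cycle
W * Ttrans / (Ttrans + RTT) = 64 / 102 = 0.627451
U = min(1, 0.627451) = 0.627451
U% = 62.75%

62.75


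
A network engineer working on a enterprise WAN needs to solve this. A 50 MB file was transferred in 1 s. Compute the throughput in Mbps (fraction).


Given: file = 50 MB, time = 1 s
File in Mb = 50 * 8 = 400 Mb
Throughput = 400 / 1 Mbps
Throughput = 400 Mbps

400


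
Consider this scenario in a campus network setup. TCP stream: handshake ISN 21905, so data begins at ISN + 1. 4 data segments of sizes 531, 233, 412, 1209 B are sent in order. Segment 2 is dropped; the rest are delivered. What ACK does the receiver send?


SYN uses sequence number 21905; first data byte = ISN + 1 = 21906.
Segment 1: SEQ = 21906, len = 531 B, covers [21906, 22436]
Segment 2: SEQ = 22437, len = 233 B, covers [22437, 22669] [LOST]
Segment 3: SEQ = 22670, len = 412 B, covers [22670, 23081]
Segment 4: SEQ = 23082, len = 1209 B, covers [23082, 24290]
In-order data received: bytes [21906, 22436] (segments 1..1).
Segment 2 missing -> gap begins at byte 22437; later segments buffered out of order.
Cumulative ACK = next expected in-order byte = 21906 + 531 = 22437

22437


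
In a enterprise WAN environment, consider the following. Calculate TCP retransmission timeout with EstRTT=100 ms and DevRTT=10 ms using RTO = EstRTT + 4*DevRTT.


Given: EstRTT = 100 ms, DevRTT = 10 ms
Timeout = EstRTT + 4 * DevRTT
4 * DevRTT = 4 * 10 = 40
Timeout = 100 + 40 = 140 ms

140


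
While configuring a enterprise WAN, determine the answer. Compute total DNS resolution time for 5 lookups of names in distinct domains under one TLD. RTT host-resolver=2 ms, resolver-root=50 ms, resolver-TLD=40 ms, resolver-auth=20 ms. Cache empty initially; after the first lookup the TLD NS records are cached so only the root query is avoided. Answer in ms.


Lookup 1 (cold cache): local + root + TLD + auth = 2 + 50 + 40 + 20 = 112 ms
Lookups 2..5 (TLD NS cached -> skip root; new domain -> still ask TLD and auth): local + TLD + auth = 2 + 40 + 20 = 62 ms each
Remaining 4 lookups: 4 * 62 = 248 ms
Total = 112 + 248 = 360 ms

360


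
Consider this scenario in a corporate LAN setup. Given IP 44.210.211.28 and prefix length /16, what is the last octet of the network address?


Given: IP = 44.210.211.28, prefix = /16
Subnet mask = 255.255.0.0
Last octet of IP: 28
Last octet of mask: 0
Network last octet = 28 AND 0 = 0

0


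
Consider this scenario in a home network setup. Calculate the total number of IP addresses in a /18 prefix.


Given: CIDR prefix /18
Host bits = 32 - 18 = 14
Total addresses = 2^14 = 16384

16384


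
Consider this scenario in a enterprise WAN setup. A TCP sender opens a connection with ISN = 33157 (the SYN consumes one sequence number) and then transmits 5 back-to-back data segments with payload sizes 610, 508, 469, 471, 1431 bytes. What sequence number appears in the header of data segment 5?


The SYN occupies sequence number ISN = 33157, so the first data byte is ISN + 1 = 33158.
SEQ of data segment i = (ISN + 1) + sum of payload sizes of segments 1..i-1.
Segment 1: SEQ = 33158, payload = 610 bytes
Segment 2: SEQ = 33768, payload = 508 bytes
Segment 3: SEQ = 34276, payload = 469 bytes
Segment 4: SEQ = 34745, payload = 471 bytes
Segment 5: SEQ = 35216, payload = 1431 bytes
SEQ of segment 5 = 33158 + 610 + 508 + 469 + 471 = 35216

35216


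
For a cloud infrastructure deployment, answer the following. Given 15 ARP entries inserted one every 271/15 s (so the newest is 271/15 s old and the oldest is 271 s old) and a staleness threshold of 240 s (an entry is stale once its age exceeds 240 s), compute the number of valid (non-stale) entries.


Ages are k * 271/15 s for k = 1..15 (spacing = 18.0667 s).
Entry k is valid iff k * 271/15 <= 240 iff k <= 15 * 240 / 271 = 13.2841
n_valid = floor(13.2841) = 13
(n_stale = 15 - 13 = 2)

13


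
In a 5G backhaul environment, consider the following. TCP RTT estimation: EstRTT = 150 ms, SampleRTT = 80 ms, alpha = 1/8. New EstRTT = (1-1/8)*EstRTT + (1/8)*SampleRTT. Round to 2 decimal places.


Given: EstRTT = 150 ms, SampleRTT = 80 ms, alpha = 1/8
New EstRTT = (1 - alpha) * EstRTT + alpha * SampleRTT
(7/8) * 150 = 131.25
(1/8) * 80 = 10
New EstRTT = 131.25 + 10 = 141.25 ms -> 141.25 ms (2 dp)

141.25


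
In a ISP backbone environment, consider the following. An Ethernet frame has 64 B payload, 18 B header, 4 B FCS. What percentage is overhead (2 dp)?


Given: payload = 64 B, header = 18 B, trailer = 4 B
Overhead bytes = header + trailer = 18 + 4 = 22
Total frame = payload + overhead = 64 + 22 = 86
Overhead % = 22 / 86 * 100 = 25.5814% -> 25.58% (2 dp)

25.58


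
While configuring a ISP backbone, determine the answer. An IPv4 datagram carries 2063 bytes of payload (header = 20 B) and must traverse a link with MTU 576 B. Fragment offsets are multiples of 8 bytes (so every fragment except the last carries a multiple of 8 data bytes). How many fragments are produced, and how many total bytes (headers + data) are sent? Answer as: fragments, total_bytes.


Max data per non-final fragment = floor((MTU - header)/8)*8 = floor((576 - 20)/8)*8 = floor(556/8)*8 = 552 B
Final fragment needs no 8-byte alignment: it can carry up to MTU - header = 556 B
Non-final fragments needed = ceil((payload - 556) / 552) = ceil(1507/552) = ceil(2.7301) = 3
Number of fragments = 3 + 1 = 4
Fragment sizes (data): 3 * 552 B + 407 B (last, 407 <= 556 OK)
Total bytes sent = payload + n_frags * header = 2063 + 4*20 = 2063 + 80 = 2143 B

4, 2143


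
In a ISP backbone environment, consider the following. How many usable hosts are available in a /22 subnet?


Given: subnet mask /22
Host bits = 32 - 22 = 10
Total addresses = 2^10 = 1024
Usable hosts = 1024 - 2 (network + broadcast) = 1022

1022


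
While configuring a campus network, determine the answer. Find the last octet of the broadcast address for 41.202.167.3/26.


Given: IP = 41.202.167.3, prefix = /26
Host bits = 32 - 26 = 6
Network last octet = 3 AND mask = 0
Host part size = 2^6 - 1 = 63
Broadcast last octet = 0 OR 63 = 63

63


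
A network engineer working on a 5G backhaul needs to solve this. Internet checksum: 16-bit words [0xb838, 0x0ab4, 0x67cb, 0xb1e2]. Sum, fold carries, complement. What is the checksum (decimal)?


Given words: [0xb838, 0x0ab4, 0x67cb, 0xb1e2]
Step 1: Sum all words
Raw sum = 47160 + 2740 + 26571 + 45538 = 122009
Step 2: Fold carry: (56473 + 1) = 56474
One's complement = ~56474 & 0xFFFF = 9061

9061


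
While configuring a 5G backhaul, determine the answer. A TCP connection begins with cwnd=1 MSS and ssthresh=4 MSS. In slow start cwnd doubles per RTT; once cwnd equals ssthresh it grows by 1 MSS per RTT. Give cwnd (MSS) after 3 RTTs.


RTT 0: cwnd = 1 MSS (initial)
RTT 1: cwnd = 2 MSS (slow start, doubled)
RTT 2: cwnd = 4 MSS (slow start, doubled)
RTT 3: cwnd = 5 MSS (congestion avoidance, +1)

5


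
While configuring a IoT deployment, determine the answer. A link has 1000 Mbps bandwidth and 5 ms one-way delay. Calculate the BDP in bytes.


Given: bandwidth = 1000 Mbps, delay = 5 ms
BDP in bits = 1000 * 10^6 * 5 / 1000
BDP in bits = 5000000
BDP in bytes = 5000000 / 8 = 625000

625000


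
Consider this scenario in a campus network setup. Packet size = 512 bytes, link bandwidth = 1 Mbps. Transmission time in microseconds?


Given: packet = 512 bytes, bandwidth = 1 Mbps
Packet in bits = 512 * 8 = 4096 bits
Bandwidth = 1 * 10^6 = 1000000 bps
Time = 4096 / 1000000 seconds
Time in us = 4096 * 10^6 / 1000000 = 4096

4096


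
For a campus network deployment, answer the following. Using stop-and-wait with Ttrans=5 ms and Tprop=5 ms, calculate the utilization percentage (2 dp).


Given: Ttrans = 5 ms, Tprop = 5 ms
RTT = 2 * Tprop = 2 * 5 = 10 ms
U = Ttrans / (Ttrans + RTT)
U = 5 / (5 + 10)
U = 5 / 15 = 0.333333
U% = 33.33%

33.33


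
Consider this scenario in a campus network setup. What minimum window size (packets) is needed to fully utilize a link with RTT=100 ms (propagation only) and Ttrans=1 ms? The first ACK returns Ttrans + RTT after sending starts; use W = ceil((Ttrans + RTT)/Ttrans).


Given: Ttrans = 1 ms, RTT = 100 ms (= 2 * Tprop, Tprop = 50 ms)
Time until first ACK returns = Ttrans + RTT = 1 + 100 = 101 ms
Need W * Ttrans >= Ttrans + RTT  ->  W >= (Ttrans + RTT) / Ttrans
(Ttrans + RTT) / Ttrans = 101 / 1 = 101
W_min = ceil(101) = 101

101


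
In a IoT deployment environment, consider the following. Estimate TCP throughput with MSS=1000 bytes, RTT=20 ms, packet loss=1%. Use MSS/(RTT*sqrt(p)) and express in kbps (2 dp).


Given: MSS = 1000 bytes, RTT = 20 ms, loss = 1%
RTT in seconds = 20 / 1000 = 0.02
Loss rate = 1% = 0.01
sqrt(loss) = sqrt(0.01) = 0.1
Throughput (bytes/s) = 1000 / (0.02 * 0.1) = 500000.0000
Throughput (kbps) = 500000.0000 * 8 / 1000 = 4000.000000 -> 4000.00 kbps (2 dp)

4000.00


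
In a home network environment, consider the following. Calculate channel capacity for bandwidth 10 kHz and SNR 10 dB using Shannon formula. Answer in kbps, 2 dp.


Given: B = 10 kHz, SNR = 10 dB
SNR linear = 10^(10/10) = 10
1 + SNR = 11
log2(11) = 3.4594316186
C = 10 * 1000 * 3.4594316186 = 34594.3162 bps
C = 34.594316 kbps -> 34.59 kbps (2 dp)

34.59


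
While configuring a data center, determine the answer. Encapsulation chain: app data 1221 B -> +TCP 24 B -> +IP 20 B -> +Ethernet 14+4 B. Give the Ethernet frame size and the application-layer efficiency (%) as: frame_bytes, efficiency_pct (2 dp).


TCP segment = 1221 + 24 = 1245 B
IP packet = 1245 + 20 = 1265 B
Ethernet frame = 1265 + 14 + 4 = 1283 B
Efficiency = app / frame = 1221 / 1283 = 0.951676 = 95.1676% -> 95.17% (2 dp)

1283, 95.17
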